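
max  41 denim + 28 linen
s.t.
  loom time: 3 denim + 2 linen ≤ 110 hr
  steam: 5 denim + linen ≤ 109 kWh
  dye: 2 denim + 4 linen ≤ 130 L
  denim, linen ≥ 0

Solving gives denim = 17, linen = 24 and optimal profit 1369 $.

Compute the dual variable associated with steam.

6

At the optimum: loom time uses 99 of 110 (slack = 11); steam uses 109 of 109 (binding); dye uses 130 of 130 (binding).
Since loom time is not tight, its dual is 0.
Dual feasibility on the basic columns requires 5·y_steam + 2·y_dye = 41, 1·y_steam + 4·y_dye = 28.
Solving: y_steam = 6, y_dye = 5.5.
Shadow price of steam = 6.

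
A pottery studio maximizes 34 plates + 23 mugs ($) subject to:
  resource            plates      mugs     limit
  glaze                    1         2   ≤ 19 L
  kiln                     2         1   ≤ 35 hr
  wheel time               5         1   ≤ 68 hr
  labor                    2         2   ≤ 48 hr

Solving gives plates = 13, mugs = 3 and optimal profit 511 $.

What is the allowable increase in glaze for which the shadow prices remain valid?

18

Binding constraints: glaze, wheel time. The basis is B = [[1,2],[5,1]] with det -9.
Per unit increase in glaze, x* moves by d = (-0.1111, 0.5556).
The basis stays optimal until kiln becomes binding; allowable increase = 18 L.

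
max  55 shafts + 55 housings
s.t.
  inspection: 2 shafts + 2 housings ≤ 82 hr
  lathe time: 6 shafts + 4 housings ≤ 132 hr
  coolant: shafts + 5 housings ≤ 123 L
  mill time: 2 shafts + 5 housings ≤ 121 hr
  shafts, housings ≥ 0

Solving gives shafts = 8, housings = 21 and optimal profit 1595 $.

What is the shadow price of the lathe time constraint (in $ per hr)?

7.5

Check each constraint at x*: inspection 58/82 (slack 24); lathe time 132/132 (tight); coolant 113/123 (slack 10); mill time 121/121 (tight).
By complementary slackness, y = 0 for the non-binding constraints.
The binding rows give the dual system: 6·y_lathe time + 2·y_mill time = 55 and 4·y_lathe time + 5·y_mill time = 55.
Solving: y_lathe time = 7.5, y_mill time = 5.
Shadow price of lathe time = 7.5.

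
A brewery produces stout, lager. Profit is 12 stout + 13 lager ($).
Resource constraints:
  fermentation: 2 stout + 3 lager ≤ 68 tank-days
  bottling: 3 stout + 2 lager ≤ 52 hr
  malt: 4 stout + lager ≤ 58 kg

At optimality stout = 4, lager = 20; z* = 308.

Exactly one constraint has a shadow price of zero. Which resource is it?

malt

fermentation: 68/68 (binding)
bottling: 52/52 (binding)
malt: 36/58 (slack 22)
By complementary slackness, a constraint with positive slack has shadow price 0 → malt.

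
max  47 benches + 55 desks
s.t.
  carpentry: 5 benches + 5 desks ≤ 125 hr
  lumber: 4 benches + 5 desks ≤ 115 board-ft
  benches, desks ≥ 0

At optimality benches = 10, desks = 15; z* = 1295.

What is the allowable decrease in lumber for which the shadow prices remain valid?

Binding constraints: carpentry, lumber. The basis is B = [[5,5],[4,5]] with det 5.
Per unit decrease in lumber, x* moves by d = (1, -1).
The basis stays optimal until desks reaches 0; allowable decrease = 15 board-ft.

15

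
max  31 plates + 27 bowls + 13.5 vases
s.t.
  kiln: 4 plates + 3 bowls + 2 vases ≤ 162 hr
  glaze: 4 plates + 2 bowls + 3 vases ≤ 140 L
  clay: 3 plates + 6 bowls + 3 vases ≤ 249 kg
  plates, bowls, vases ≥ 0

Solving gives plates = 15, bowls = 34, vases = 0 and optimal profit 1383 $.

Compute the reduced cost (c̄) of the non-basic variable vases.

-3.5

At the optimum: kiln uses 162 of 162 (binding); glaze uses 128 of 140 (slack = 12); clay uses 249 of 249 (binding).
By complementary slackness, y = 0 for the non-binding constraint.
The binding rows give the dual system: 4·y_kiln + 3·y_clay = 31 and 3·y_kiln + 6·y_clay = 27.
This yields shadow prices y_kiln = 7, y_clay = 1.
Reduced cost of vases: c₃ − yᵀa₃ = 13.5 − (7·2 + 1·3) = 13.5 − 17 = -3.5.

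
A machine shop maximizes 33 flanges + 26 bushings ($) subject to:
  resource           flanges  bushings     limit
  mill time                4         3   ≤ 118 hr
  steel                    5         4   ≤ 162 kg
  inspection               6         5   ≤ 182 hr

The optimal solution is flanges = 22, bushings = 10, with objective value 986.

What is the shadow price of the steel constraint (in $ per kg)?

0

Binding: mill time and inspection. Non-binding: steel (12 unused).
Since steel is not tight, its dual is 0.
The binding rows give the dual system: 4·y_mill time + 6·y_inspection = 33 and 3·y_mill time + 5·y_inspection = 26.
→ y_mill time = 4.5 and y_inspection = 2.5.
Shadow price of steel = 0.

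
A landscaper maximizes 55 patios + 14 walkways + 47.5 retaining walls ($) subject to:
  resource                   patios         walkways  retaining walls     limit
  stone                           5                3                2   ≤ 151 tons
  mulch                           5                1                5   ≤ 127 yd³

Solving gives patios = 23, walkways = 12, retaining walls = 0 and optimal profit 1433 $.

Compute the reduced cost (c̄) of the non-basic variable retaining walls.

Both stone and mulch are binding at x*.
Dual feasibility on the basic columns requires 5·y_stone + 5·y_mulch = 55, 3·y_stone + 1·y_mulch = 14.
→ y_stone = 1.5 and y_mulch = 9.5.
Reduced cost of retaining walls: c₃ − yᵀa₃ = 47.5 − (1.5·2 + 9.5·5) = 47.5 − 50.5 = -3.

-3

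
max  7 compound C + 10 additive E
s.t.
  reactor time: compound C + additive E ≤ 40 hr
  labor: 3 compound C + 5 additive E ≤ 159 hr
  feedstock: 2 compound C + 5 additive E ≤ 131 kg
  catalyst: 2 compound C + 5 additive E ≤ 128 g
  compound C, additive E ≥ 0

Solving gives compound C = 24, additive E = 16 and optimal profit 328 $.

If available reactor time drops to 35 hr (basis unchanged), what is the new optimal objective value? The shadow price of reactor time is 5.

303

Δb = -5, so new z* = 328 + (5)·(-5) = 328 − 25 = 303.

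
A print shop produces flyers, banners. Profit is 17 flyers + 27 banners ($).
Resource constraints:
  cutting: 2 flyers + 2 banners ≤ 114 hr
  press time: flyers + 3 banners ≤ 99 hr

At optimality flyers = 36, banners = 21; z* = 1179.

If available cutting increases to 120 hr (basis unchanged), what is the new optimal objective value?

1215

Check each constraint at x*: cutting 114/114 (tight); press time 99/99 (tight).
From A_Bᵀ y = c: 2·y_cutting + 1·y_press time = 17; 2·y_cutting + 3·y_press time = 27.
This yields shadow prices y_cutting = 6, y_press time = 5.
Δz = y_cutting·Δb = 6 × (6) = 36, so new z* = 1179 + 36 = 1215.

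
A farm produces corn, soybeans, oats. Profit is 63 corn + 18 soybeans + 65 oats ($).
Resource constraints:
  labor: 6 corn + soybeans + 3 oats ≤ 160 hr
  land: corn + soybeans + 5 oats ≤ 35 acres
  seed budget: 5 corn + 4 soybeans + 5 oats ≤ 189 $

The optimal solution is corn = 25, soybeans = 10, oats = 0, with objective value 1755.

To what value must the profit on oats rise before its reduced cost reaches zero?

Binding: labor and land. Non-binding: seed budget (24 unused).
Slack constraints have shadow price 0 (complementary slackness).
The binding rows give the dual system: 6·y_labor + 1·y_land = 63 and 1·y_labor + 1·y_land = 18.
Solving: y_labor = 9, y_land = 9.
oats enters the basis when its profit ≥ yᵀa₃ = 9·3 + 9·5 = 72.

72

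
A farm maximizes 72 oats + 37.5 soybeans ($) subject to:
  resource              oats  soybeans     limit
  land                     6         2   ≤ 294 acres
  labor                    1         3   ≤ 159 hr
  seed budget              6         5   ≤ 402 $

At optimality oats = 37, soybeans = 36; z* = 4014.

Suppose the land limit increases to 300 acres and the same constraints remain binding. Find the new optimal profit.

4059

Binding: land and seed budget. Non-binding: labor (14 unused).
By complementary slackness, y = 0 for the non-binding constraint.
From A_Bᵀ y = c: 6·y_land + 6·y_seed budget = 72; 2·y_land + 5·y_seed budget = 37.5.
→ y_land = 7.5 and y_seed budget = 4.5.
Δz = y_land·Δb = 7.5 × (6) = 45, so new z* = 4014 + 45 = 4059.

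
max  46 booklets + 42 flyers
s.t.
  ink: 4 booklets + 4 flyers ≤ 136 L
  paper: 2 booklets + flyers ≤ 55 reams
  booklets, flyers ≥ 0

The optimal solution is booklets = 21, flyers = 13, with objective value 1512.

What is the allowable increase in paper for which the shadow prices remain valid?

Binding constraints: ink, paper. The basis is B = [[4,4],[2,1]] with det -4.
Per unit increase in paper, x* moves by d = (1, -1).
The basis stays optimal until flyers reaches 0; allowable increase = 13 reams.

13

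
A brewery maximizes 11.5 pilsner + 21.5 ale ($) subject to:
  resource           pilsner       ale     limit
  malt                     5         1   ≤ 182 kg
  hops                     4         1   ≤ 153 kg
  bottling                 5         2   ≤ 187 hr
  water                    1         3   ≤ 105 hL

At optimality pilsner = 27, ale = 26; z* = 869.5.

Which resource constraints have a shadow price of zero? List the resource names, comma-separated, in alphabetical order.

malt: 161/182 (slack 21)
hops: 134/153 (slack 19)
bottling: 187/187 (binding)
water: 105/105 (binding)
By complementary slackness, a constraint with positive slack has shadow price 0 → hops, malt.

hops, malt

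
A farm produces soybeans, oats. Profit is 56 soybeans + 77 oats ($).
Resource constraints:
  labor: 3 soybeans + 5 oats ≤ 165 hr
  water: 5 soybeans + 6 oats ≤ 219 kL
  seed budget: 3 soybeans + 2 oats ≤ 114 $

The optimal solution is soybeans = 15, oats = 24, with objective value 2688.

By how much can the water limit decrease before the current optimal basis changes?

21

Binding constraints: labor, water. The basis is B = [[3,5],[5,6]] with det -7.
Per unit decrease in water, x* moves by d = (-0.7143, 0.4286).
The basis stays optimal until soybeans reaches 0; allowable decrease = 21 kL.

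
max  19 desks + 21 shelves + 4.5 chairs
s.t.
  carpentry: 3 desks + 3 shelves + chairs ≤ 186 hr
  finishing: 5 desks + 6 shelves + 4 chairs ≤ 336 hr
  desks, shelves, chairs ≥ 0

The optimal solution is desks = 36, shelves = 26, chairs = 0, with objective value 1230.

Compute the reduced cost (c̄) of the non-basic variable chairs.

-6.5

At the optimum: carpentry uses 186 of 186 (binding); finishing uses 336 of 336 (binding).
Dual feasibility on the basic columns requires 3·y_carpentry + 5·y_finishing = 19, 3·y_carpentry + 6·y_finishing = 21.
→ y_carpentry = 3 and y_finishing = 2.
Reduced cost of chairs: c₃ − yᵀa₃ = 4.5 − (3·1 + 2·4) = 4.5 − 11 = -6.5.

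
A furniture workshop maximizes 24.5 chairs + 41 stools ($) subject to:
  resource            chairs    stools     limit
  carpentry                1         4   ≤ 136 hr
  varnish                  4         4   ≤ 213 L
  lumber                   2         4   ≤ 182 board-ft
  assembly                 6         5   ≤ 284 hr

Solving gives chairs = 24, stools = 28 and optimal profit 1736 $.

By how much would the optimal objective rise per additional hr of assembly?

3

Check each constraint at x*: carpentry 136/136 (tight); varnish 208/213 (slack 5); lumber 160/182 (slack 22); assembly 284/284 (tight).
Slack constraints have shadow price 0 (complementary slackness).
Dual feasibility on the basic columns requires 1·y_carpentry + 6·y_assembly = 24.5, 4·y_carpentry + 5·y_assembly = 41.
→ y_carpentry = 6.5 and y_assembly = 3.
Shadow price of assembly = 3.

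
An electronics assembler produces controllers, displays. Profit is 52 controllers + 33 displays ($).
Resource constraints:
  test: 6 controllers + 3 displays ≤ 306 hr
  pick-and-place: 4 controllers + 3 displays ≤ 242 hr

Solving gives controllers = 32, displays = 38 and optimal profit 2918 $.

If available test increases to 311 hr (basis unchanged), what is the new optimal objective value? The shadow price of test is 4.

2938

Δb = 5, so new z* = 2918 + (4)·(5) = 2918 + 20 = 2938.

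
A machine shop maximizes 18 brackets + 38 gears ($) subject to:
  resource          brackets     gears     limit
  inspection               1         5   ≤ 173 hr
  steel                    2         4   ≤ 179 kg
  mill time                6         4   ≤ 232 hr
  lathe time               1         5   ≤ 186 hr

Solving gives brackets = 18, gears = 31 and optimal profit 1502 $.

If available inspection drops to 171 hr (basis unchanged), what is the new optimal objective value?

Binding: inspection and mill time. Non-binding: steel (19 unused), lathe time (13 unused).
By complementary slackness, y = 0 for the non-binding constraints.
Dual feasibility on the basic columns requires 1·y_inspection + 6·y_mill time = 18, 5·y_inspection + 4·y_mill time = 38.
This yields shadow prices y_inspection = 6, y_mill time = 2.
Δz = y_inspection·Δb = 6 × (-2) = -12, so new z* = 1502 − 12 = 1490.

1490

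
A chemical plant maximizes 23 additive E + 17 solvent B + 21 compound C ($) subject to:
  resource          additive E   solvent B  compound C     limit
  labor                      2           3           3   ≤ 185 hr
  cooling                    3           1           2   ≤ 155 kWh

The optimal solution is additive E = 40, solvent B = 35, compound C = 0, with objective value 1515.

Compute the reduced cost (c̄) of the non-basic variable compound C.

Both labor and cooling are binding at x*.
Dual feasibility on the basic columns requires 2·y_labor + 3·y_cooling = 23, 3·y_labor + 1·y_cooling = 17.
→ y_labor = 4 and y_cooling = 5.
Reduced cost of compound C: c₃ − yᵀa₃ = 21 − (4·3 + 5·2) = 21 − 22 = -1.

-1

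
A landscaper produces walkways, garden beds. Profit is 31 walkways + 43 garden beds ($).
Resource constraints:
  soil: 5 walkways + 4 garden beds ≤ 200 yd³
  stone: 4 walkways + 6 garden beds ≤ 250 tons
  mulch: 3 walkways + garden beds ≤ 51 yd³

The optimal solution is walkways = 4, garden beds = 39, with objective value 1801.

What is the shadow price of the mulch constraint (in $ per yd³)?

1

Binding: stone and mulch. Non-binding: soil (24 unused).
By complementary slackness, y = 0 for the non-binding constraint.
The binding rows give the dual system: 4·y_stone + 3·y_mulch = 31 and 6·y_stone + 1·y_mulch = 43.
This yields shadow prices y_stone = 7, y_mulch = 1.
Shadow price of mulch = 1.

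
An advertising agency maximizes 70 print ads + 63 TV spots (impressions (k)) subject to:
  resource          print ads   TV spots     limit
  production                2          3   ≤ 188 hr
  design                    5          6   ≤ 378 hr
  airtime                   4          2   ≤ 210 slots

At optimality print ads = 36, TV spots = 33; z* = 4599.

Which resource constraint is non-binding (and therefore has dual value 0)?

production

production: 171/188 (slack 17)
design: 378/378 (binding)
airtime: 210/210 (binding)
By complementary slackness, a constraint with positive slack has shadow price 0 → production.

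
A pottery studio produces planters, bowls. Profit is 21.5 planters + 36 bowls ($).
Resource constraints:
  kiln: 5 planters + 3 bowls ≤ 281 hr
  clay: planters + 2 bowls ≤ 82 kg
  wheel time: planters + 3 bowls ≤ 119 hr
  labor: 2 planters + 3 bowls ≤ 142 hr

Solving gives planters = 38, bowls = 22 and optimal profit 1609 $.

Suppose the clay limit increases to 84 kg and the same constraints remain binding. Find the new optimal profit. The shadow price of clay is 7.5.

1624

Δb = 2, so new z* = 1609 + (7.5)·(2) = 1609 + 15 = 1624.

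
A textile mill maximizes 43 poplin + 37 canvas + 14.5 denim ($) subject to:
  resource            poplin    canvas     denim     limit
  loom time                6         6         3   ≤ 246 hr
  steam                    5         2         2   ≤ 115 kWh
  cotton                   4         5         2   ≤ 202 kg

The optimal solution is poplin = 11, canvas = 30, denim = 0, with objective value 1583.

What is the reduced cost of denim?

Check each constraint at x*: loom time 246/246 (tight); steam 115/115 (tight); cotton 194/202 (slack 8).
Since cotton is not tight, its dual is 0.
The binding rows give the dual system: 6·y_loom time + 5·y_steam = 43 and 6·y_loom time + 2·y_steam = 37.
Solving: y_loom time = 5.5, y_steam = 2.
Reduced cost of denim: c₃ − yᵀa₃ = 14.5 − (5.5·3 + 2·2) = 14.5 − 20.5 = -6.

-6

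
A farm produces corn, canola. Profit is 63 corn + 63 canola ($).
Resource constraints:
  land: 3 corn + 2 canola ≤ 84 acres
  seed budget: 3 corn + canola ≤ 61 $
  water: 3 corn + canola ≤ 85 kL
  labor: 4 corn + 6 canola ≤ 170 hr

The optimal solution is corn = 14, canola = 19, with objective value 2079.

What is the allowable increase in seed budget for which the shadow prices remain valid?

Binding constraints: seed budget, labor. The basis is B = [[3,1],[4,6]] with det 14.
Per unit increase in seed budget, x* moves by d = (0.4286, -0.2857).
The basis stays optimal until land becomes binding; allowable increase = 5.6 $.

5.6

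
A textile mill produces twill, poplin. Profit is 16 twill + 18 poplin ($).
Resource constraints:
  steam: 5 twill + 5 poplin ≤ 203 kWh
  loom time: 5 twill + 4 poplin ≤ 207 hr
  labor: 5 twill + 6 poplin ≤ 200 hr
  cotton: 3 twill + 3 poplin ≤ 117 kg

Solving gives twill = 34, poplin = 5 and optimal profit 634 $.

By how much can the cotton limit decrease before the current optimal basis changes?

17

Binding constraints: labor, cotton. The basis is B = [[5,6],[3,3]] with det -3.
Per unit decrease in cotton, x* moves by d = (-2, 1.6667).
The basis stays optimal until twill reaches 0; allowable decrease = 17 kg.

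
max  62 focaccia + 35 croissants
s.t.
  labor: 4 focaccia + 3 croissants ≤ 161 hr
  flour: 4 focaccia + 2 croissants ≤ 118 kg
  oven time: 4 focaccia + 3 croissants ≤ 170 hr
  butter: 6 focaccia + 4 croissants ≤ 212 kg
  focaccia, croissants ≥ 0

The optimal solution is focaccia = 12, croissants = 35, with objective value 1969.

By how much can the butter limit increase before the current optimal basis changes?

Binding constraints: flour, butter. The basis is B = [[4,2],[6,4]] with det 4.
Per unit increase in butter, x* moves by d = (-0.5, 1).
The basis stays optimal until labor becomes binding; allowable increase = 8 kg.

8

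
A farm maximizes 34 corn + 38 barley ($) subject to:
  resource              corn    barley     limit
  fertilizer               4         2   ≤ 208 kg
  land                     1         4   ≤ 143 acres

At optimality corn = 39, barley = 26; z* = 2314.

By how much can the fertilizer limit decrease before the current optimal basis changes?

Binding constraints: fertilizer, land. The basis is B = [[4,2],[1,4]] with det 14.
Per unit decrease in fertilizer, x* moves by d = (-0.2857, 0.0714).
The basis stays optimal until corn reaches 0; allowable decrease = 136.5 kg.

136.5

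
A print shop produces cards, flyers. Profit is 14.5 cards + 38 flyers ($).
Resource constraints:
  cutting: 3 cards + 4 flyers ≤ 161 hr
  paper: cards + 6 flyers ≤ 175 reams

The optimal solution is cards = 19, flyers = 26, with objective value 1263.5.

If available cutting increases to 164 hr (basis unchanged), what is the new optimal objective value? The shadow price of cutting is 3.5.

1274

Δb = 3, so new z* = 1263.5 + (3.5)·(3) = 1263.5 + 10.5 = 1274.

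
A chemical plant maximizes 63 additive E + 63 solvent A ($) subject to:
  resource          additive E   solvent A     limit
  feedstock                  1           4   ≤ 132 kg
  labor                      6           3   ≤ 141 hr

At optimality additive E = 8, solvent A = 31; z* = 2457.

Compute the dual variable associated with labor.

9

Both feedstock and labor are binding at x*.
From A_Bᵀ y = c: 1·y_feedstock + 6·y_labor = 63; 4·y_feedstock + 3·y_labor = 63.
→ y_feedstock = 9 and y_labor = 9.
Shadow price of labor = 9.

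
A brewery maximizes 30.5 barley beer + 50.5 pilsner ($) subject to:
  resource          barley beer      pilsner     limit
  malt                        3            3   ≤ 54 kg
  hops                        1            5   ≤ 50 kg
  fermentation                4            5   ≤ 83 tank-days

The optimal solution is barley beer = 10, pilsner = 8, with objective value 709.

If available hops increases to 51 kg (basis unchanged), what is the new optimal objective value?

Binding: malt and hops. Non-binding: fermentation (3 unused).
By complementary slackness, y = 0 for the non-binding constraint.
The binding rows give the dual system: 3·y_malt + 1·y_hops = 30.5 and 3·y_malt + 5·y_hops = 50.5.
→ y_malt = 8.5 and y_hops = 5.
Δz = y_hops·Δb = 5 × (1) = 5, so new z* = 709 + 5 = 714.

714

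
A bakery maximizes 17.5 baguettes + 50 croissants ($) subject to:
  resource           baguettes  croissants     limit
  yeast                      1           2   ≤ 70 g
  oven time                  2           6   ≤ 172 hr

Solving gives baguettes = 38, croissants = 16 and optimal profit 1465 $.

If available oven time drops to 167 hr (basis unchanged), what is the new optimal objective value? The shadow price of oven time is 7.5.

1427.5

Δb = -5, so new z* = 1465 + (7.5)·(-5) = 1465 − 37.5 = 1427.5.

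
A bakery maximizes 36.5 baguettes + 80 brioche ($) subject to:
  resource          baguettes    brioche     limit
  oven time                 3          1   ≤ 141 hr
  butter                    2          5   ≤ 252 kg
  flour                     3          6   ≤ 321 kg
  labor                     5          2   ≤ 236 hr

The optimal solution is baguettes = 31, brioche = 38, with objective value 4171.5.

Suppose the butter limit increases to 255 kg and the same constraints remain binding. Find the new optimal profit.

At the optimum: oven time uses 131 of 141 (slack = 10); butter uses 252 of 252 (binding); flour uses 321 of 321 (binding); labor uses 231 of 236 (slack = 5).
Since oven time, labor are not tight, their duals are 0.
Dual feasibility on the basic columns requires 2·y_butter + 3·y_flour = 36.5, 5·y_butter + 6·y_flour = 80.
Solving: y_butter = 7, y_flour = 7.5.
Δz = y_butter·Δb = 7 × (3) = 21, so new z* = 4171.5 + 21 = 4192.5.

4192.5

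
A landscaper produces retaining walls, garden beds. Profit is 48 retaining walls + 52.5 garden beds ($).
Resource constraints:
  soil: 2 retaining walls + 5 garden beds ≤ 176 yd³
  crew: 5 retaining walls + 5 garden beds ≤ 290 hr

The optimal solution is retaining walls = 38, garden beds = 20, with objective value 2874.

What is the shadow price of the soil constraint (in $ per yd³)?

At the optimum: soil uses 176 of 176 (binding); crew uses 290 of 290 (binding).
Dual feasibility on the basic columns requires 2·y_soil + 5·y_crew = 48, 5·y_soil + 5·y_crew = 52.5.
Solving: y_soil = 1.5, y_crew = 9.
Shadow price of soil = 1.5.

1.5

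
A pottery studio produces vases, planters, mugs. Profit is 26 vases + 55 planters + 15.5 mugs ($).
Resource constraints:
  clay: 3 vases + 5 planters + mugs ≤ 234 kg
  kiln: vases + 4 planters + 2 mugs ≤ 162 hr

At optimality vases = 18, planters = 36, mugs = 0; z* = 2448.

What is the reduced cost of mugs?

-1.5

At the optimum: clay uses 234 of 234 (binding); kiln uses 162 of 162 (binding).
The binding rows give the dual system: 3·y_clay + 1·y_kiln = 26 and 5·y_clay + 4·y_kiln = 55.
→ y_clay = 7 and y_kiln = 5.
Reduced cost of mugs: c₃ − yᵀa₃ = 15.5 − (7·1 + 5·2) = 15.5 − 17 = -1.5.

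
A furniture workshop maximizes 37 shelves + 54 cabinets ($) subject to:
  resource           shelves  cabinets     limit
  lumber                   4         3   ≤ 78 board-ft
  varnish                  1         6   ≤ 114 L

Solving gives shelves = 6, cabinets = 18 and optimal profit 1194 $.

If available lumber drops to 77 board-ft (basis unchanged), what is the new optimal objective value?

At the optimum: lumber uses 78 of 78 (binding); varnish uses 114 of 114 (binding).
Dual feasibility on the basic columns requires 4·y_lumber + 1·y_varnish = 37, 3·y_lumber + 6·y_varnish = 54.
This yields shadow prices y_lumber = 8, y_varnish = 5.
Δz = y_lumber·Δb = 8 × (-1) = -8, so new z* = 1194 − 8 = 1186.

1186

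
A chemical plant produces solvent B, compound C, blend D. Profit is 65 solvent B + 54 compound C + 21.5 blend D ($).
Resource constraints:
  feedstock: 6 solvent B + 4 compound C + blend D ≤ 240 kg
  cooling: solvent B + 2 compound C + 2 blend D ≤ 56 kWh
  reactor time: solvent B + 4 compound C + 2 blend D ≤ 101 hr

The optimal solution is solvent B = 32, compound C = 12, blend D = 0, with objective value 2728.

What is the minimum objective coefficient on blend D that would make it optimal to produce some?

25.5

Check each constraint at x*: feedstock 240/240 (tight); cooling 56/56 (tight); reactor time 80/101 (slack 21).
By complementary slackness, y = 0 for the non-binding constraint.
Dual feasibility on the basic columns requires 6·y_feedstock + 1·y_cooling = 65, 4·y_feedstock + 2·y_cooling = 54.
Solving: y_feedstock = 9.5, y_cooling = 8.
blend D enters the basis when its profit ≥ yᵀa₃ = 9.5·1 + 8·2 = 25.5.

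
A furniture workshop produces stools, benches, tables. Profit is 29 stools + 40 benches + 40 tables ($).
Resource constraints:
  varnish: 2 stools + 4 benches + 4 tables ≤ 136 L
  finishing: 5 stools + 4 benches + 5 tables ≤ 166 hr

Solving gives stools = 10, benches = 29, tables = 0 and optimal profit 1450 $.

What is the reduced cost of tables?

Check each constraint at x*: varnish 136/136 (tight); finishing 166/166 (tight).
The binding rows give the dual system: 2·y_varnish + 5·y_finishing = 29 and 4·y_varnish + 4·y_finishing = 40.
Solving: y_varnish = 7, y_finishing = 3.
Reduced cost of tables: c₃ − yᵀa₃ = 40 − (7·4 + 3·5) = 40 − 43 = -3.

-3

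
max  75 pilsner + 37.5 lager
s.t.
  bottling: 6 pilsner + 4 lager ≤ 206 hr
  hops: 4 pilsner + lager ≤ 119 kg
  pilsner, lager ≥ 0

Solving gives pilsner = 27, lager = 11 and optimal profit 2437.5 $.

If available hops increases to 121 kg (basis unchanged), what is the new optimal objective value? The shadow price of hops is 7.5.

Δb = 2, so new z* = 2437.5 + (7.5)·(2) = 2437.5 + 15 = 2452.5.

2452.5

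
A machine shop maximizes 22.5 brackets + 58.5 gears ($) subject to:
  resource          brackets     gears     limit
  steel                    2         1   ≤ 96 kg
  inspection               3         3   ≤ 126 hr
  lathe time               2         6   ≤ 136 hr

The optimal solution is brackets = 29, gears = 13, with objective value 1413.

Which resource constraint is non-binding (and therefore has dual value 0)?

steel: 71/96 (slack 25)
inspection: 126/126 (binding)
lathe time: 136/136 (binding)
By complementary slackness, a constraint with positive slack has shadow price 0 → steel.

steel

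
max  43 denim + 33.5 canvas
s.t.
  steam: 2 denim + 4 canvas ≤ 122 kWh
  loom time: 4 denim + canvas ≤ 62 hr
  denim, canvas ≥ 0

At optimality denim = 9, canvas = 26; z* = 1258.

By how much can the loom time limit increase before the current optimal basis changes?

182

Binding constraints: steam, loom time. The basis is B = [[2,4],[4,1]] with det -14.
Per unit increase in loom time, x* moves by d = (0.2857, -0.1429).
The basis stays optimal until canvas reaches 0; allowable increase = 182 hr.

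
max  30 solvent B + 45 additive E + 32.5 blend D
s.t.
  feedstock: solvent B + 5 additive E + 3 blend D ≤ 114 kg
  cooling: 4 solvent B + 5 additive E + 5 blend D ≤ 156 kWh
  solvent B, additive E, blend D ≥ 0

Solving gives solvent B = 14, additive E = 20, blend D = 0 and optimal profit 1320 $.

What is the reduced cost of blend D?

Check each constraint at x*: feedstock 114/114 (tight); cooling 156/156 (tight).
From A_Bᵀ y = c: 1·y_feedstock + 4·y_cooling = 30; 5·y_feedstock + 5·y_cooling = 45.
→ y_feedstock = 2 and y_cooling = 7.
Reduced cost of blend D: c₃ − yᵀa₃ = 32.5 − (2·3 + 7·5) = 32.5 − 41 = -8.5.

-8.5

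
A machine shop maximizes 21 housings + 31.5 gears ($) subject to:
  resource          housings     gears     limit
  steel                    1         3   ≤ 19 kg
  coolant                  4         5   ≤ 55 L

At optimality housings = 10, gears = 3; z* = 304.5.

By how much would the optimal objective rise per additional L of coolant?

Both steel and coolant are binding at x*.
Dual feasibility on the basic columns requires 1·y_steel + 4·y_coolant = 21, 3·y_steel + 5·y_coolant = 31.5.
→ y_steel = 3 and y_coolant = 4.5.
Shadow price of coolant = 4.5.

4.5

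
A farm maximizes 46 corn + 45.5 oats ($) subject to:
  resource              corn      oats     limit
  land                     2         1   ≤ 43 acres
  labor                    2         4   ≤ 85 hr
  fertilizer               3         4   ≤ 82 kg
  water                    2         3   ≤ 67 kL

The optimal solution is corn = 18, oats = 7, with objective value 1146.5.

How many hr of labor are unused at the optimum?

21

labor used = 2·18 + 4·7 = 64; slack = 85 − 64 = 21.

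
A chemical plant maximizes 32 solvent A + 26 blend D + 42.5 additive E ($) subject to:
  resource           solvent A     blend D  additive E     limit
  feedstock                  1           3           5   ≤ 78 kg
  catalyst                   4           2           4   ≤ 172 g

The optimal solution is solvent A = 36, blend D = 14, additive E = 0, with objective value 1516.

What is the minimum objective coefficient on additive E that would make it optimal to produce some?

Both feedstock and catalyst are binding at x*.
Dual feasibility on the basic columns requires 1·y_feedstock + 4·y_catalyst = 32, 3·y_feedstock + 2·y_catalyst = 26.
This yields shadow prices y_feedstock = 4, y_catalyst = 7.
additive E enters the basis when its profit ≥ yᵀa₃ = 4·5 + 7·4 = 48.

48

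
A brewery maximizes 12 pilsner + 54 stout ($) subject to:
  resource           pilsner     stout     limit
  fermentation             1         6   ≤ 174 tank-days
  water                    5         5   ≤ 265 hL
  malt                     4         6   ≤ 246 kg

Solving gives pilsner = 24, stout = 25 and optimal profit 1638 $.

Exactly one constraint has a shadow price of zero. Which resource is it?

water

fermentation: 174/174 (binding)
water: 245/265 (slack 20)
malt: 246/246 (binding)
By complementary slackness, a constraint with positive slack has shadow price 0 → water.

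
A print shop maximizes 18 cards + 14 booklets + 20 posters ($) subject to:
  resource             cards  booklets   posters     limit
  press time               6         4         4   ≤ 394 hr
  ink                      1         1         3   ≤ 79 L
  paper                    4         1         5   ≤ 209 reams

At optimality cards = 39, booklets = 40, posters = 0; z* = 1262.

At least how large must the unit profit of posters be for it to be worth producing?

26

At the optimum: press time uses 394 of 394 (binding); ink uses 79 of 79 (binding); paper uses 196 of 209 (slack = 13).
Slack constraints have shadow price 0 (complementary slackness).
The binding rows give the dual system: 6·y_press time + 1·y_ink = 18 and 4·y_press time + 1·y_ink = 14.
→ y_press time = 2 and y_ink = 6.
posters enters the basis when its profit ≥ yᵀa₃ = 2·4 + 6·3 = 26.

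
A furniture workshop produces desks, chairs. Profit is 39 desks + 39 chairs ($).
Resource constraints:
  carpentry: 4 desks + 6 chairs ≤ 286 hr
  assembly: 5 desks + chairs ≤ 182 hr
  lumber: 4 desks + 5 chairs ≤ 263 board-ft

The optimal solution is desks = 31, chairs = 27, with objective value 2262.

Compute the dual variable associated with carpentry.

At the optimum: carpentry uses 286 of 286 (binding); assembly uses 182 of 182 (binding); lumber uses 259 of 263 (slack = 4).
Slack constraints have shadow price 0 (complementary slackness).
The binding rows give the dual system: 4·y_carpentry + 5·y_assembly = 39 and 6·y_carpentry + 1·y_assembly = 39.
Solving: y_carpentry = 6, y_assembly = 3.
Shadow price of carpentry = 6.

6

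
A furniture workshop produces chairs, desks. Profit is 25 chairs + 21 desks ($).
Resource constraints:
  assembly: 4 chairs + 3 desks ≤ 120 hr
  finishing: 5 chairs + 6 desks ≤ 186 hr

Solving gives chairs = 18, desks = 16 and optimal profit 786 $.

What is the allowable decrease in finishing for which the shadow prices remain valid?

Binding constraints: assembly, finishing. The basis is B = [[4,3],[5,6]] with det 9.
Per unit decrease in finishing, x* moves by d = (0.3333, -0.4444).
The basis stays optimal until desks reaches 0; allowable decrease = 36 hr.

36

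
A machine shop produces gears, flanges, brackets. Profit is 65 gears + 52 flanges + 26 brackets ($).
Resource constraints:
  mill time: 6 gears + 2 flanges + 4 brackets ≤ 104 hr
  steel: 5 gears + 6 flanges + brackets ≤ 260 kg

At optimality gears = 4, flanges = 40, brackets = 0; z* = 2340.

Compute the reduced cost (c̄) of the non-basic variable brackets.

-1

Both mill time and steel are binding at x*.
Dual feasibility on the basic columns requires 6·y_mill time + 5·y_steel = 65, 2·y_mill time + 6·y_steel = 52.
This yields shadow prices y_mill time = 5, y_steel = 7.
Reduced cost of brackets: c₃ − yᵀa₃ = 26 − (5·4 + 7·1) = 26 − 27 = -1.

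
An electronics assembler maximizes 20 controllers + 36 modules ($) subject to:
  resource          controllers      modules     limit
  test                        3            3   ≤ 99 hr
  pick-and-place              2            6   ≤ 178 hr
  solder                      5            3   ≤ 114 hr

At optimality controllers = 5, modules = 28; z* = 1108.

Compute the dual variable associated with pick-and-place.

Check each constraint at x*: test 99/99 (tight); pick-and-place 178/178 (tight); solder 109/114 (slack 5).
By complementary slackness, y = 0 for the non-binding constraint.
Dual feasibility on the basic columns requires 3·y_test + 2·y_pick-and-place = 20, 3·y_test + 6·y_pick-and-place = 36.
→ y_test = 4 and y_pick-and-place = 4.
Shadow price of pick-and-place = 4.

4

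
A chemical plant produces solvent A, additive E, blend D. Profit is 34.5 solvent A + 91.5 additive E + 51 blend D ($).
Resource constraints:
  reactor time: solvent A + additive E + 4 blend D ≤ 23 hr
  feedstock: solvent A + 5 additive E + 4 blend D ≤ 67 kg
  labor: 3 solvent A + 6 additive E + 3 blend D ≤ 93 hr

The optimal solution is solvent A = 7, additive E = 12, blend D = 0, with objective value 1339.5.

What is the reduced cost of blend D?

At the optimum: reactor time uses 19 of 23 (slack = 4); feedstock uses 67 of 67 (binding); labor uses 93 of 93 (binding).
By complementary slackness, y = 0 for the non-binding constraint.
Dual feasibility on the basic columns requires 1·y_feedstock + 3·y_labor = 34.5, 5·y_feedstock + 6·y_labor = 91.5.
This yields shadow prices y_feedstock = 7.5, y_labor = 9.
Reduced cost of blend D: c₃ − yᵀa₃ = 51 − (7.5·4 + 9·3) = 51 − 57 = -6.

-6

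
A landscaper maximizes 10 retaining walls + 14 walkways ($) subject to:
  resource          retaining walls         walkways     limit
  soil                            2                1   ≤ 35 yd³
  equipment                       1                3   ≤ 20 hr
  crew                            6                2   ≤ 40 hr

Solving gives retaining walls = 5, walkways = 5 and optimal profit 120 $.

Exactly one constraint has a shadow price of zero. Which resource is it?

soil

soil: 15/35 (slack 20)
equipment: 20/20 (binding)
crew: 40/40 (binding)
By complementary slackness, a constraint with positive slack has shadow price 0 → soil.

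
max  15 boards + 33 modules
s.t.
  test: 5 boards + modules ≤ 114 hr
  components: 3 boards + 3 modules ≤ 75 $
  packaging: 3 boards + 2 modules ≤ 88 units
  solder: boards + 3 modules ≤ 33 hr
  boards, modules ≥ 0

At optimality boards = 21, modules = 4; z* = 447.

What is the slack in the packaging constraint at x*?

17

packaging used = 3·21 + 2·4 = 71; slack = 88 − 71 = 17.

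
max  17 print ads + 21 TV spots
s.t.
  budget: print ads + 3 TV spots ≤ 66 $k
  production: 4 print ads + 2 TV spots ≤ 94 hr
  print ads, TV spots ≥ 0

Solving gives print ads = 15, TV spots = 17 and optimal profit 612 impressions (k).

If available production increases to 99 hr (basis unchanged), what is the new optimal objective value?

627

At the optimum: budget uses 66 of 66 (binding); production uses 94 of 94 (binding).
The binding rows give the dual system: 1·y_budget + 4·y_production = 17 and 3·y_budget + 2·y_production = 21.
→ y_budget = 5 and y_production = 3.
Δz = y_production·Δb = 3 × (5) = 15, so new z* = 612 + 15 = 627.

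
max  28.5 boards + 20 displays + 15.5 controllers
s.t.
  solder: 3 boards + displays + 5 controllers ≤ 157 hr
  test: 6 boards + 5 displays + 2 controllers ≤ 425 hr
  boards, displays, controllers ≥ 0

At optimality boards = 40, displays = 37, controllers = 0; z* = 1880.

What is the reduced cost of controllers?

-4

At the optimum: solder uses 157 of 157 (binding); test uses 425 of 425 (binding).
From A_Bᵀ y = c: 3·y_solder + 6·y_test = 28.5; 1·y_solder + 5·y_test = 20.
This yields shadow prices y_solder = 2.5, y_test = 3.5.
Reduced cost of controllers: c₃ − yᵀa₃ = 15.5 − (2.5·5 + 3.5·2) = 15.5 − 19.5 = -4.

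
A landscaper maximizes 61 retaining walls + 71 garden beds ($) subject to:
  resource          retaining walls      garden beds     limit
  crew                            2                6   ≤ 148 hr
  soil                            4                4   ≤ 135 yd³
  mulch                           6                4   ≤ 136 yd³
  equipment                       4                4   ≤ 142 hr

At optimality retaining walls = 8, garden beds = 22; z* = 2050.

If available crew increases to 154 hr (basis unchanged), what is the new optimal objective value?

2089

Binding: crew and mulch. Non-binding: soil (15 unused), equipment (22 unused).
By complementary slackness, y = 0 for the non-binding constraints.
The binding rows give the dual system: 2·y_crew + 6·y_mulch = 61 and 6·y_crew + 4·y_mulch = 71.
Solving: y_crew = 6.5, y_mulch = 8.
Δz = y_crew·Δb = 6.5 × (6) = 39, so new z* = 2050 + 39 = 2089.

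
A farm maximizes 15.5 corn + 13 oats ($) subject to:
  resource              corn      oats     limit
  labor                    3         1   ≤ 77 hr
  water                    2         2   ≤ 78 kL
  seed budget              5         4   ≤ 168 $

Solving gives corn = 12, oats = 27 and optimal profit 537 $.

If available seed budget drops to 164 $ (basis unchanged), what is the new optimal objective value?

527

Binding: water and seed budget. Non-binding: labor (14 unused).
Slack constraints have shadow price 0 (complementary slackness).
From A_Bᵀ y = c: 2·y_water + 5·y_seed budget = 15.5; 2·y_water + 4·y_seed budget = 13.
This yields shadow prices y_water = 1.5, y_seed budget = 2.5.
Δz = y_seed budget·Δb = 2.5 × (-4) = -10, so new z* = 537 − 10 = 527.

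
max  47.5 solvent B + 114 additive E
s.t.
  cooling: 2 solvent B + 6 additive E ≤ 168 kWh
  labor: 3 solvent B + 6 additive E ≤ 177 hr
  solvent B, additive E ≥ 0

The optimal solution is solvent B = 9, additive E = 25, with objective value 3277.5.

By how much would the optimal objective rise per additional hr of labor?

At the optimum: cooling uses 168 of 168 (binding); labor uses 177 of 177 (binding).
From A_Bᵀ y = c: 2·y_cooling + 3·y_labor = 47.5; 6·y_cooling + 6·y_labor = 114.
This yields shadow prices y_cooling = 9.5, y_labor = 9.5.
Shadow price of labor = 9.5.

9.5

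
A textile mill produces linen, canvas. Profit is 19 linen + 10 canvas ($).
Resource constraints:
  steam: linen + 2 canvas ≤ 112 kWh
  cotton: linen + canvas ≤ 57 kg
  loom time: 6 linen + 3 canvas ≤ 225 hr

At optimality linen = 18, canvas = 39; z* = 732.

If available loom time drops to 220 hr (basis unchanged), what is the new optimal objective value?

717

At the optimum: steam uses 96 of 112 (slack = 16); cotton uses 57 of 57 (binding); loom time uses 225 of 225 (binding).
Since steam is not tight, its dual is 0.
From A_Bᵀ y = c: 1·y_cotton + 6·y_loom time = 19; 1·y_cotton + 3·y_loom time = 10.
→ y_cotton = 1 and y_loom time = 3.
Δz = y_loom time·Δb = 3 × (-5) = -15, so new z* = 732 − 15 = 717.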